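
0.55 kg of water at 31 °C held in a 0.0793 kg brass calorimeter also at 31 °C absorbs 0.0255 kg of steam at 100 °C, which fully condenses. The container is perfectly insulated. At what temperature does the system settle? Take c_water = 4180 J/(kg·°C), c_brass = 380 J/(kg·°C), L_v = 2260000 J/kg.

Let T be the final temperature. ΣQ_i = 0:
latent heat released on condensation: 0.0255·2260000 = 57630
  condensed water 100 °C→T: 106.59(T − 100)
  water warms: 0.55·4180·(T − 31) = 2299(T − 31)
  cup: 30.13(T − 31)
2435.7 T = 57630 + 10659 + 72203 = 140492
T ≈ 57.68 °C (< 100 °C, so full condensation is consistent).

T_f ≈ 57.7 °C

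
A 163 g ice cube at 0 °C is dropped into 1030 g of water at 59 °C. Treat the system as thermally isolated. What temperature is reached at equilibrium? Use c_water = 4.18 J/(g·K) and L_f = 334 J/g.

T_f ≈ 40.0 °C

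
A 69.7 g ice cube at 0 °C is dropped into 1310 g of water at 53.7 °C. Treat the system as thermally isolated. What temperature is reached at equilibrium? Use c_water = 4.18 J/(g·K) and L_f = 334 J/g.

T_f ≈ 47.0 °C

Heat gained plus heat lost sum to zero:
fusion: m_ice L_f = 69.7×334 = 23280
  warm the meltwater: 291.35 T
  water: 5475.8(T − 53.7)
5767.1 T = 294050 − 23280 = 270771
T ≈ 46.95 °C. Since T > 0 °C, the all-ice-melts assumption holds.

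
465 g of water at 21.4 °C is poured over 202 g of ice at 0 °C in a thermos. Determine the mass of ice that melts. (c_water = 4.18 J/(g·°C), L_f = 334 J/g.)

Water can give up m c ΔT = 465×4.18×21.4 = 41595 J before reaching 0 °C.
Fully melting the ice requires m_ice L_f = 202×334 = 67468 J.
Since 41595 < 67468 J, not all the ice melts; equilibrium is at 0 °C.
m_melted×334 = 41595  ⇒  m_melted ≈ 124.5 g.

m_melted ≈ 125 g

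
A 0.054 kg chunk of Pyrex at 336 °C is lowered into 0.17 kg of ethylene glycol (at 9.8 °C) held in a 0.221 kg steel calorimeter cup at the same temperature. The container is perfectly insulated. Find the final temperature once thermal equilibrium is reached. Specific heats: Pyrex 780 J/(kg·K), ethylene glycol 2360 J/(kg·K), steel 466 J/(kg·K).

Taking heat into each body as positive, Σ m c ΔT = 0:
0.054·780·(T − 336) + 0.17·2360·(T − 9.8) + 0.221·466·(T − 9.8) = 0
546.31 T = 19093
T = 19093 / 546.31 = 34.9 °C

T_f ≈ 34.9 °C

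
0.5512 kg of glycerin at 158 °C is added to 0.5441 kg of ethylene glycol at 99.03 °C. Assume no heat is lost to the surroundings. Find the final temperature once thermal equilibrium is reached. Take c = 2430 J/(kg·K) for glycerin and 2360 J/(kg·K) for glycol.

Conservation of energy gives ΣQ = 0:
0.5512*2430*(T − 158) + 0.5441*2360*(T − 99.03) = 0
1339.4(T − 158) + 1284.1(T − 99.03) = 0
(1339.4 + 1284.1) T = 1339.4*158 + 1284.1*99.03
T = 338790 / 2623.5 = 129 °C

T_f ≈ 129.1 °C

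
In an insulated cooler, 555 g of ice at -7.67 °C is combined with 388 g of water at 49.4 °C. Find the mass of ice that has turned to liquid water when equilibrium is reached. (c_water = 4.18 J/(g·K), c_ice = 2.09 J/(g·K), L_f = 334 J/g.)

Cooling the water to 0 °C releases 388·4.18·49.4 = 80119 J.
Warming the ice to 0 °C takes 555·2.09·7.67 = 8896.8 J, leaving 71222 J for melting.
Melting all 555 g of ice would need 555·334 = 185370 J.
That's not enough to melt it all — equilibrium is at 0 °C with ice remaining.
Mass melted = 71222/334 ≈ 213.2 g.

m_melted ≈ 213 g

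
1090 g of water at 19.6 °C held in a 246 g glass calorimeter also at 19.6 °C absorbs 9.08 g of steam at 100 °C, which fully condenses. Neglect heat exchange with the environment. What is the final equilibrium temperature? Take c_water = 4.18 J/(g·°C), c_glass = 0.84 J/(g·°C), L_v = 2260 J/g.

T_f ≈ 24.5 °C

Conservation of energy gives ΣQ = 0:
condense steam: −9.08×2260 = −20521
  condensate cools 100→T: 9.08×4.18×(T − 100) = 37.95(T − 100)
  water warms: 1090×4.18×(T − 19.6) = 4556.2(T − 19.6)
  cup: 206.64(T − 19.6)
4800.8 T = 20521 + 3795.4 + 93352 = 117668
T ≈ 24.51 °C (< 100 °C, so full condensation is consistent).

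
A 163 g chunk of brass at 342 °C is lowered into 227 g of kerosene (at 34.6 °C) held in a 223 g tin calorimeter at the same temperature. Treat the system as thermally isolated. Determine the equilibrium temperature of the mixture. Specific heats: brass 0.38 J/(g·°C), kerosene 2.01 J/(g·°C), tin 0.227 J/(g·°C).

T_f ≈ 68.1 °C

Net heat exchanged in the isolated system is zero:
163·0.38·(T − 342) + 227·2.01·(T − 34.6) + 223·0.227·(T − 34.6) = 0
61.94(T − 342) + 456.27(T − 34.6) + 50.62(T − 34.6) = 0
568.83 T = 38722
T ≈ 68.07 °C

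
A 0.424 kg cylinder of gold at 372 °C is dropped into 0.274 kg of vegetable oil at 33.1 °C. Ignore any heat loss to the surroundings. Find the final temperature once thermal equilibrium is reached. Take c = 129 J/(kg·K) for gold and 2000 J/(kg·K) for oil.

Energy conservation, ΣQ = 0:
0.424·129·(T − 372) + 0.274·2000·(T − 33.1) = 0
54.7(T − 372) + 548(T − 33.1) = 0
(54.7 + 548) T = 54.7·372 + 548·33.1
T ≈ 63.86 °C

T_f ≈ 63.9 °C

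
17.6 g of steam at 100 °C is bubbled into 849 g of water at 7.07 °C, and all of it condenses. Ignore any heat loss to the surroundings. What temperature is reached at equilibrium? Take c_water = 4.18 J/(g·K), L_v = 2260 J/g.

T_f ≈ 19.9 °C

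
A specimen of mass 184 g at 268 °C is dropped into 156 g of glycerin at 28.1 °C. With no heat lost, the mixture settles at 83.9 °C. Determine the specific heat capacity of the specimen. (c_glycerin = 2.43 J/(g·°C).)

Taking heat into each body as positive, Σ m c ΔT = 0:
184·c·(83.9 − 268) + 156·2.43·(83.9 − 28.1) = 0
-33874 c = -21153
c = -21153/-33874 ≈ 0.6244 J/(g·°C)

c ≈ 0.624 J/(g·°C)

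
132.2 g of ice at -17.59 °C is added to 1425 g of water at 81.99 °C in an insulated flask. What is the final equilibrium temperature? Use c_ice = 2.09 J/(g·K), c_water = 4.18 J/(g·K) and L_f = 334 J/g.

Let T be the final temperature. ΣQ_i = 0:
ice -17.59→0 °C: 132.2·2.09·17.59 = 4860.1
  fusion: m_ice L_f = 132.2·334 = 44155
  meltwater 0→T: 132.2·4.18·T = 552.6 T
  water cools: 1425·4.18·(T − 81.99) = 5956.5(T − 81.99)
6509.1 T = 488373 − 49015 = 439359
T ≈ 67.50 °C. Since T > 0 °C, the all-ice-melts assumption holds.

T_f ≈ 67.5 °C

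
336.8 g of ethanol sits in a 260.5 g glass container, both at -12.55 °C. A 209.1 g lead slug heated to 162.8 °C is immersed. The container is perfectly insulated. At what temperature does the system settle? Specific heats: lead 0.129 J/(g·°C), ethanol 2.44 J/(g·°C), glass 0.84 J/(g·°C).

T_f ≈ -8.1 °C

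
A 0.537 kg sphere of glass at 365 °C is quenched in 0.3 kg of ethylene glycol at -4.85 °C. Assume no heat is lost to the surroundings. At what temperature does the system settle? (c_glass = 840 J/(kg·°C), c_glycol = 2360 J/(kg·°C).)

T_f ≈ 139.1 °C

T_f = Σ m_i c_i T_i / Σ m_i c_i:
T_f = (451.08*365 + 708*(-4.85)) / (451.08 + 708)
    = 161210 / 1159.1 ≈ 139.08 °C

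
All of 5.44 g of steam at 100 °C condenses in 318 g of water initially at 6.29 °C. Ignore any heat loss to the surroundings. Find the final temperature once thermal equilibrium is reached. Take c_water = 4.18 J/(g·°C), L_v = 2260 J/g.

T_f ≈ 17.0 °C

Setting the total heat transfer to zero:
latent heat released on condensation: 5.44×2260 = 12294; condensed water 100 °C→T: 22.74(T − 100); water warms: 318×4.18×(T − 6.29) = 1329.2(T − 6.29)
1352 T = 12294 + 2273.9 + 8360.9 = 22929
T ≈ 16.96 °C (< 100 °C, so full condensation is consistent).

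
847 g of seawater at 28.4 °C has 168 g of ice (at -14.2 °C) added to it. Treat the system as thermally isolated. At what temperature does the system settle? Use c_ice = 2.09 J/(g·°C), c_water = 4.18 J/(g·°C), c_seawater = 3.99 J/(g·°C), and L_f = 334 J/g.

Conservation of energy gives ΣQ = 0:
warm ice to 0 °C: 168×2.09×(0 − (-14.2)) = 4985.9; latent heat to melt: 168×334 = 56112; warm the meltwater: 702.24 T; seawater cools: 847×3.99×(T − 28.4) = 3379.5(T − 28.4)
4081.8 T = 95979 − 61098 = 34881
T ≈ 8.55 °C — above 0 °C, consistent with complete melting.

T_f ≈ 8.5 °C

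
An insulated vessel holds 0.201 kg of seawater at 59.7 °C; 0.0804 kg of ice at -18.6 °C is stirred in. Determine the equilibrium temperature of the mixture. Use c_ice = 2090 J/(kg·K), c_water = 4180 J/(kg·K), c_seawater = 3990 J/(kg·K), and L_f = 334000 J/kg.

Taking heat into each body as positive, Σ m c ΔT = 0:
ice -18.6→0 °C: 0.0804·2090·18.6 = 3125.5
  melt ice: 0.0804·334000 = 26854
  warm the meltwater: 336.07 T
  seawater: 801.99(T − 59.7)
1138.1 T = 47879 − 29979 = 17900
T ≈ 15.73 °C. Since T > 0 °C, the all-ice-melts assumption holds.

T_f ≈ 15.7 °C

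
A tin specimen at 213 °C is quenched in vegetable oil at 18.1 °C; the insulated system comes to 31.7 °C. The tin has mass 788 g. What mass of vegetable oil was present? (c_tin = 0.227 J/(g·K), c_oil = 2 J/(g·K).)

m ≈ 1190 g

Let T be the final temperature. ΣQ_i = 0:
788×0.227×(31.7 − 213) + m×2×(31.7 − 18.1) = 0
27.2 m = 32430
m = 32430/27.2 ≈ 1192 g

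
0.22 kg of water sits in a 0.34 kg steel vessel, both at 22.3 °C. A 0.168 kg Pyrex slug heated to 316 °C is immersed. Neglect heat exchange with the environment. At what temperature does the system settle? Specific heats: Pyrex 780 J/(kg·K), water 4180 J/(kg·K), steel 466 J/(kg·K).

With ΣQ=0 the equilibrium temperature is the m·c-weighted mean:
T_f = (131.04×316 + 919.6×22.3 + 158.44×22.3) / (131.04 + 919.6 + 158.44)
    = 65449 / 1209.1 ≈ 54.13 °C

T_f ≈ 54.1 °C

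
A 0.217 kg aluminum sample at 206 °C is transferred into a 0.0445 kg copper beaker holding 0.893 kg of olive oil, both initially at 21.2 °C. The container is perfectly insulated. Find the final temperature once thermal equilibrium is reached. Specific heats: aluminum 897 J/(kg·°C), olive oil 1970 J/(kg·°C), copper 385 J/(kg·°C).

T_f ≈ 39.5 °C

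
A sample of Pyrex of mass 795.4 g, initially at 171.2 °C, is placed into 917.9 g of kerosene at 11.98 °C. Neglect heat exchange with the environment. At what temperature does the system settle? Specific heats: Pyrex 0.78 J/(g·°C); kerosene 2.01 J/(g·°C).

T_f ≈ 52.0 °C

Heat gained plus heat lost sum to zero:
795.4·0.78·(T − 171.2) + 917.9·2.01·(T − 11.98) = 0
(620.41 + 1845) T = 620.41·171.2 + 1845·11.98
T = 128317 / 2465.4 = 52 °C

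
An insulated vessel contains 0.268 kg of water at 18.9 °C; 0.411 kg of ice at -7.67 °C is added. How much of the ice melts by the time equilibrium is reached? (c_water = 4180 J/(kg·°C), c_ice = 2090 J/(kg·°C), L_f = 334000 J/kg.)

m_melted ≈ 0.0437 kg

Heat available from the water dropping to 0 °C: 0.268·4180·18.9 = 21173 J.
Warming the ice to 0 °C takes 0.411·2090·7.67 = 6588.5 J, leaving 14584 J for melting.
To melt every bit of ice: 0.411·334000 = 137274 J.
14584 J < 137274 J, so only part of the ice melts and the system sits at 0 °C.
Mass melted = 14584/334000 ≈ 0.04366 kg.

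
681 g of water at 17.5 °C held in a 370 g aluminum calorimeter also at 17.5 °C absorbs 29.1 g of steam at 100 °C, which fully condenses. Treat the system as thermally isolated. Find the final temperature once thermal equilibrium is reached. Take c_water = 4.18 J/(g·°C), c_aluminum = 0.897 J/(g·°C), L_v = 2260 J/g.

Conservation of energy gives ΣQ = 0:
latent heat released on condensation: 29.1·2260 = 65766
  condensate cools 100→T: 29.1·4.18·(T − 100) = 121.64(T − 100)
  water warms: 681·4.18·(T − 17.5) = 2846.6(T − 17.5)
  cup: 331.89(T − 17.5)
3300.1 T = 65766 + 12164 + 55623 = 133553
T ≈ 40.47 °C, under the boiling point, so the assumption holds.

T_f ≈ 40.5 °C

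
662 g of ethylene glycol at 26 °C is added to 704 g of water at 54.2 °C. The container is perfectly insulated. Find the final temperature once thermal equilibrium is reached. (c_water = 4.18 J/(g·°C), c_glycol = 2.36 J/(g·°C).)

Conservation of energy gives ΣQ = 0:
704*4.18*(T − 54.2) + 662*2.36*(T − 26) = 0
2942.7(T − 54.2) + 1562.3(T − 26) = 0
4505 T = 200116
T = 200116 / 4505 = 44.4 °C

T_f ≈ 44.4 °C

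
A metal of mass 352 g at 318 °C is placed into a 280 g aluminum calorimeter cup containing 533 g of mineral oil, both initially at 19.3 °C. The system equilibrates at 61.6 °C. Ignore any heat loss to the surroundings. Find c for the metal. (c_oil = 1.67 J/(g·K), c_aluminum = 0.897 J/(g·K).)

Let T be the final temperature. ΣQ_i = 0:
352·c·(61.6 − 318) + 533·1.67·(61.6 − 19.3) + 280·0.897·(61.6 − 19.3) = 0
-90253 c = -48276
c = -48276/-90253 ≈ 0.5349 J/(g·K)

c ≈ 0.535 J/(g·K)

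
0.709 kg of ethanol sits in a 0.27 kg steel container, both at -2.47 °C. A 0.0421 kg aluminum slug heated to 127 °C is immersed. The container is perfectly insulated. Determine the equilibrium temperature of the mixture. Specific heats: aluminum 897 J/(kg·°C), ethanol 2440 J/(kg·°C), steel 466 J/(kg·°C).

T_f ≈ 0.1 °C

Conservation of energy gives ΣQ = 0:
0.0421*897*(T − 127) + 0.709*2440*(T − (-2.47)) + 0.27*466*(T − (-2.47)) = 0
(37.76 + 1730 + 125.82) T = 37.76*127 + 1730*(-2.47) + 125.82*(-2.47)
T = 212.21 / 1893.5 = 0.112 °C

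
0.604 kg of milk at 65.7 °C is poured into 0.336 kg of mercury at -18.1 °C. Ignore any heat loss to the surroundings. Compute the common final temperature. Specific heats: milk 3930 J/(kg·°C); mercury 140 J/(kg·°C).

Set heat shed by the hot body equal to heat absorbed by the cold body:
0.604*3930*(65.7 − T) = 0.336*140*(T − (-18.1))
2373.7(65.7 − T) = 47.04(T − (-18.1))
2420.8 T = 155102  ⇒  T ≈ 64.07 °C

T_f ≈ 64.1 °C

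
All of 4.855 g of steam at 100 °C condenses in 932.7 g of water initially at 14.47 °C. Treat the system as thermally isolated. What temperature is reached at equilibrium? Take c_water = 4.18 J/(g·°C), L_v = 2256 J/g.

T_f ≈ 17.7 °C

Net heat exchanged in the isolated system is zero:
condense steam: −4.855·2256 = −10953; condensed water 100 °C→T: 20.29(T − 100); original water: 3898.7(T − 14.47)
3919 T = 10953 + 2029.4 + 56414 = 69396
T ≈ 17.71 °C, under the boiling point, so the assumption holds.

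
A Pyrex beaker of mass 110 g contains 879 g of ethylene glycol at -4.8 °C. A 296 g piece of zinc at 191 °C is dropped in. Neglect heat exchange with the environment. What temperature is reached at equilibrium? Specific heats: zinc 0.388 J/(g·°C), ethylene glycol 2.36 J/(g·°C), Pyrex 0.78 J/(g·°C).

T_f ≈ 5.1 °C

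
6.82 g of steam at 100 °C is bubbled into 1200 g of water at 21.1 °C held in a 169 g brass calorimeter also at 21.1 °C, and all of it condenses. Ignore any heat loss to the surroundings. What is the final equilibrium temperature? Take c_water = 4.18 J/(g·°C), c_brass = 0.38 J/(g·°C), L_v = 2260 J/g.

T_f ≈ 24.6 °C

Heat gained plus heat lost sum to zero:
steam→water at 100 °C releases m L_v = 6.82·2260 = 15413; condensate cools 100→T: 6.82·4.18·(T − 100) = 28.51(T − 100); water warms: 1200·4.18·(T − 21.1) = 5016(T − 21.1); brass cup: 169·0.38·(T − 21.1) = 64.22(T − 21.1)
5108.7 T = 15413 + 2850.8 + 107193 = 125457
T ≈ 24.56 °C, under the boiling point, so the assumption holds.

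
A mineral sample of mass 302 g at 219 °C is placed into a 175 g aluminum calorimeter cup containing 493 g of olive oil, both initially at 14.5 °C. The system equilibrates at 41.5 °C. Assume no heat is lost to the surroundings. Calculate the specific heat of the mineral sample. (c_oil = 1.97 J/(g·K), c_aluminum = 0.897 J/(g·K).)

c ≈ 0.568 J/(g·K)

Taking heat into each body as positive, Σ m c ΔT = 0:
302·c·(41.5 − 219) + 493·1.97·(41.5 − 14.5) + 175·0.897·(41.5 − 14.5) = 0
-53605 c = -30461
c = -30461/-53605 ≈ 0.5682 J/(g·K)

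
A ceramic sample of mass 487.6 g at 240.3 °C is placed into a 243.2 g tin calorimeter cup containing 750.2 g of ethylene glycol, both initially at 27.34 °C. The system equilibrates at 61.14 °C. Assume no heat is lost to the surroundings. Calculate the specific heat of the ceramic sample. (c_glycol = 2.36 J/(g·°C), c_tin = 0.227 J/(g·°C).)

Energy conservation, ΣQ = 0:
487.6×c×(61.14 − 240.3) + 750.2×2.36×(61.14 − 27.34) + 243.2×0.227×(61.14 − 27.34) = 0
-87358 c = -61708
c = -61708/-87358 ≈ 0.7064 J/(g·°C)

c ≈ 0.706 J/(g·°C)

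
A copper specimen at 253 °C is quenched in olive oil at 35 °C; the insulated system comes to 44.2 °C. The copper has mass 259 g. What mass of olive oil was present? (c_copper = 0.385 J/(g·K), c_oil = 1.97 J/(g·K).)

Conservation of energy gives ΣQ = 0:
259×0.385×(44.2 − 253) + m×1.97×(44.2 − 35) = 0
18.12 m = 20820
m = 20820/18.12 ≈ 1149 g

m ≈ 1150 g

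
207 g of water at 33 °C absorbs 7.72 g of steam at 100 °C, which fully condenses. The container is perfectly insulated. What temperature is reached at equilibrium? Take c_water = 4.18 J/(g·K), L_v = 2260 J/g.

Net heat exchanged in the isolated system is zero:
latent heat released on condensation: 7.72×2260 = 17447
  condensate cools 100→T: 7.72×4.18×(T − 100) = 32.27(T − 100)
  original water: 865.26(T − 33)
897.53 T = 17447 + 3227 + 28554 = 49228
T ≈ 54.85 °C — below 100 °C, confirming all the steam condensed.

T_f ≈ 54.8 °C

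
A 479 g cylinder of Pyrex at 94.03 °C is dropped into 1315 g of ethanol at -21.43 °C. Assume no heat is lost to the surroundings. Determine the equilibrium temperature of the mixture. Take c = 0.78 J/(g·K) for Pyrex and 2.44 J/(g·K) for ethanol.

Heat lost by the Pyrex equals heat gained by the ethanol:
479·0.78·(94.03 − T) = 1315·2.44·(T − (-21.43))
373.62(94.03 − T) = 3208.6(T − (-21.43))
3582.2 T = -33629  ⇒  T ≈ -9.39 °C

T_f ≈ -9.4 °C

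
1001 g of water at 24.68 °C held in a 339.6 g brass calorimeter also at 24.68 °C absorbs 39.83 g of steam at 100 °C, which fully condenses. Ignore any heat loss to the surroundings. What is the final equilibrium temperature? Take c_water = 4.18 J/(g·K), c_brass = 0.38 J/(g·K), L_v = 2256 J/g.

Net heat exchanged in the isolated system is zero:
condense steam: −39.83×2256 = −89856
  condensate cools 100→T: 39.83×4.18×(T − 100) = 166.49(T − 100)
  original water: 4184.2(T − 24.68)
  cup: 129.05(T − 24.68)
4479.7 T = 89856 + 16649 + 106450 = 212956
T ≈ 47.54 °C (< 100 °C, so full condensation is consistent).

T_f ≈ 47.5 °C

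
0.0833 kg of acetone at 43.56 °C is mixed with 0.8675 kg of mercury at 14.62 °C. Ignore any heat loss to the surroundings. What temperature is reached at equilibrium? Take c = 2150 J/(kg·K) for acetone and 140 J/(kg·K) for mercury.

T_f ≈ 31.9 °C

Set heat shed by the hot body equal to heat absorbed by the cold body:
0.0833*2150*(43.56 − T) = 0.8675*140*(T − 14.62)
179.09(43.56 − T) = 121.45(T − 14.62)
300.55 T = 9577  ⇒  T ≈ 31.87 °C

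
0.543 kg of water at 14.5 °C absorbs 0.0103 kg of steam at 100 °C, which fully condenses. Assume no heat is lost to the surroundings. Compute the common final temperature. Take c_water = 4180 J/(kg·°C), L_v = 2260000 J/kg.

Energy conservation, ΣQ = 0:
steam→water at 100 °C releases m L_v = 0.0103×2260000 = 23278
  condensate cools 100→T: 0.0103×4180×(T − 100) = 43.05(T − 100)
  water warms: 0.543×4180×(T − 14.5) = 2269.7(T − 14.5)
2312.8 T = 23278 + 4305.4 + 32911 = 60495
T ≈ 26.16 °C (< 100 °C, so full condensation is consistent).

T_f ≈ 26.2 °C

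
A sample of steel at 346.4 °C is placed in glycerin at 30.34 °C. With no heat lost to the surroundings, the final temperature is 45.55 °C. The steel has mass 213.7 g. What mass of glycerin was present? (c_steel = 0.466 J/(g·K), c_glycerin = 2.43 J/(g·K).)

Heat lost by the steel = heat gained by the glycerin:
213.7×0.466×(346.4 − 45.55) = m×2.43×(45.55 − 30.34)
36.96 m = 29960  ⇒  m ≈ 810.6 g

m ≈ 811 g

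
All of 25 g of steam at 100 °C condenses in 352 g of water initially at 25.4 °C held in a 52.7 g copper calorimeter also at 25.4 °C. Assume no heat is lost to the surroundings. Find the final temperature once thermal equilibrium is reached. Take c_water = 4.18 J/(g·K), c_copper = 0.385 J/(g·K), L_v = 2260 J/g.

Setting the total heat transfer to zero:
latent heat released on condensation: 25×2260 = 56500; condensate cools 100→T: 25×4.18×(T − 100) = 104.5(T − 100); water warms: 352×4.18×(T − 25.4) = 1471.4(T − 25.4); cup: 20.29(T − 25.4)
1596.1 T = 56500 + 10450 + 37888 = 104838
T ≈ 65.68 °C, under the boiling point, so the assumption holds.

T_f ≈ 65.7 °C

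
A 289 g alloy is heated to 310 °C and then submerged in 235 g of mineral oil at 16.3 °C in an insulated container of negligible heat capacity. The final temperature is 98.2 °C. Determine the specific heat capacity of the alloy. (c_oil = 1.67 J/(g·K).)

c ≈ 0.525 J/(g·K)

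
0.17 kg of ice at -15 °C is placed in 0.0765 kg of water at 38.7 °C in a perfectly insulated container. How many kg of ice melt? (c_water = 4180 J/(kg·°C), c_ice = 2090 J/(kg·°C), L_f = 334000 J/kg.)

m_melted ≈ 0.0211 kg

Heat available from the water dropping to 0 °C: 0.0765·4180·38.7 = 12375 J.
Warming the ice to 0 °C takes 0.17·2090·15 = 5329.5 J, leaving 7045.6 J for melting.
Fully melting the ice requires m_ice L_f = 0.17·334000 = 56780 J.
That's not enough to melt it all — equilibrium is at 0 °C with ice remaining.
m_melt = 7045.6 / L_f = 0.02109 kg.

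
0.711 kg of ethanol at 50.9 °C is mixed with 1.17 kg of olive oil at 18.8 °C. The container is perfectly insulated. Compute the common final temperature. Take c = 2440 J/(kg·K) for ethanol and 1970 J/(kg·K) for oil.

T_f ≈ 32.6 °C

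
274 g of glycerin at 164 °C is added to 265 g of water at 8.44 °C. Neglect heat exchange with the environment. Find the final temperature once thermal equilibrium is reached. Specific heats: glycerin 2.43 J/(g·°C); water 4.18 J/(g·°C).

Net heat exchanged in the isolated system is zero:
274*2.43*(T − 164) + 265*4.18*(T − 8.44) = 0
(665.82 + 1107.7) T = 665.82*164 + 1107.7*8.44
T = 118543/1773.5 ≈ 66.84 °C

T_f ≈ 66.8 °C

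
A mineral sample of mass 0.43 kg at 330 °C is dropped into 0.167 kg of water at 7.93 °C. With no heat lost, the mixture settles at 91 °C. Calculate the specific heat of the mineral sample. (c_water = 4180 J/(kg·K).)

c ≈ 564 J/(kg·K)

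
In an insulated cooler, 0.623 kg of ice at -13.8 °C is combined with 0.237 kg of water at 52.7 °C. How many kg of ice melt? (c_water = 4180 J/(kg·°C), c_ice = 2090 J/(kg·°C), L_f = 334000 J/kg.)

m_melted ≈ 0.103 kg

Cooling the water to 0 °C releases 0.237·4180·52.7 = 52208 J.
Of that, 0.623·2090·13.8 = 17969 J goes to bring the ice to 0 °C, leaving 34239 J.
Fully melting the ice requires m_ice L_f = 0.623·334000 = 208082 J.
Since 34239 < 208082 J, not all the ice melts; equilibrium is at 0 °C.
m_melted·334000 = 34239  ⇒  m_melted ≈ 0.1025 kg.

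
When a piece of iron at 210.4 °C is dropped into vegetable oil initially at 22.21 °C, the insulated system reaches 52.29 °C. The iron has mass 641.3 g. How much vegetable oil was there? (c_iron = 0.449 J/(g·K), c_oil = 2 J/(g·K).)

Heat lost by the iron = heat gained by the oil:
641.3×0.449×(210.4 − 52.29) = m×2×(52.29 − 22.21)
60.16 m = 45527  ⇒  m ≈ 756.8 g

m ≈ 757 g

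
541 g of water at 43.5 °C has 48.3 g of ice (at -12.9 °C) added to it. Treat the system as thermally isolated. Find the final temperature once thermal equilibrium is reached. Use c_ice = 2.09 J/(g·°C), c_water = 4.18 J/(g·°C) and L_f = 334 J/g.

Sum of m c ΔT and latent-heat terms is zero:
ice -12.9→0 °C: 48.3·2.09·12.9 = 1302.2
  fusion: m_ice L_f = 48.3·334 = 16132
  warm the meltwater: 201.89 T
  water: 2261.4(T − 43.5)
2463.3 T = 98370 − 17434 = 80936
T ≈ 32.86 °C — above 0 °C, consistent with complete melting.

T_f ≈ 32.9 °C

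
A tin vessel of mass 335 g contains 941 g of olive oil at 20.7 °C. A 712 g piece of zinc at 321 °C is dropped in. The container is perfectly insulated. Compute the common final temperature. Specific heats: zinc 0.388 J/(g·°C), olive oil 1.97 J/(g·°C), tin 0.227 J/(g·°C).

T_f ≈ 58.3 °C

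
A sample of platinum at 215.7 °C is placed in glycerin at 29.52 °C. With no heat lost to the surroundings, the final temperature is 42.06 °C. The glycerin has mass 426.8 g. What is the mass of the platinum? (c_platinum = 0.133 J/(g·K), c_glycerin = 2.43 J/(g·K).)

|Q_platinum| = |Q_glycerin|:
m×0.133×(215.7 − 42.06) = 426.8×2.43×(42.06 − 29.52)
23.09 m = 13006  ⇒  m ≈ 563.2 g

m ≈ 563 g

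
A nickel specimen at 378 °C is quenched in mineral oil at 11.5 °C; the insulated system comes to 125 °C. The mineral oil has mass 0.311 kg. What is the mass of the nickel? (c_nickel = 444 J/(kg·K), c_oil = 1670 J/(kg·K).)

Heat lost by the nickel = heat gained by the oil:
m×444×(378 − 125) = 0.311×1670×(125 − 11.5)
112332 m = 58948  ⇒  m ≈ 0.5248 kg

m ≈ 0.525 kg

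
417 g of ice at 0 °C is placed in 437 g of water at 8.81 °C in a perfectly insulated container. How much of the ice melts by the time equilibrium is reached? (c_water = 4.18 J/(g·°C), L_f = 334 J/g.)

m_melted ≈ 48.2 g

Heat available from the water dropping to 0 °C: 437·4.18·8.81 = 16093 J.
Fully melting the ice requires m_ice L_f = 417·334 = 139278 J.
That's not enough to melt it all — equilibrium is at 0 °C with ice remaining.
m_melted·334 = 16093  ⇒  m_melted ≈ 48.18 g.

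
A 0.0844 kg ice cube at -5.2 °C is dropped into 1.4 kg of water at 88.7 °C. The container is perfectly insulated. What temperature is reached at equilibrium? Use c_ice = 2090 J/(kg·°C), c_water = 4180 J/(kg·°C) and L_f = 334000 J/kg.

Energy balance with sensible and latent terms:
ice -5.2→0 °C: 0.0844·2090·5.2 = 917.26
  fusion: m_ice L_f = 0.0844·334000 = 28190
  meltwater 0→T: 0.0844·4180·T = 352.79 T
  water: 5852(T − 88.7)
6204.8 T = 519072 − 29107 = 489966
T ≈ 78.97 °C — above 0 °C, consistent with complete melting.

T_f ≈ 79.0 °C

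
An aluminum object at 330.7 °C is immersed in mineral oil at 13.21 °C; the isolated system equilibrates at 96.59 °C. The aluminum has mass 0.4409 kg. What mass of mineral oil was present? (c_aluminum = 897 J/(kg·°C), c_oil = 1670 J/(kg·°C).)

m ≈ 0.665 kg

Setting the total heat transfer to zero:
0.4409×897×(96.59 − 330.7) + m×1670×(96.59 − 13.21) = 0
139245 m = 92588
m = 92588/139245 ≈ 0.6649 kg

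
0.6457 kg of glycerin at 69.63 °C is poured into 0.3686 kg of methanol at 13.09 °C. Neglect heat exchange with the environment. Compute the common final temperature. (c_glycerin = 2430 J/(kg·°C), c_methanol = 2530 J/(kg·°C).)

Heat gained plus heat lost sum to zero:
0.6457×2430×(T − 69.63) + 0.3686×2530×(T − 13.09) = 0
(1569.1 + 932.56) T = 1569.1×69.63 + 932.56×13.09
T = 121460/2501.6 ≈ 48.55 °C

T_f ≈ 48.6 °C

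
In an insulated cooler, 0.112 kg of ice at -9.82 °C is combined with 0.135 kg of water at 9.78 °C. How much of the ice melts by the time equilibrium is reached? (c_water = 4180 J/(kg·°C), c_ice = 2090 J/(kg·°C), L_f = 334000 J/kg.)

Water can give up m c ΔT = 0.135·4180·9.78 = 5518.9 J before reaching 0 °C.
Warming the ice to 0 °C takes 0.112·2090·9.82 = 2298.7 J, leaving 3220.2 J for melting.
Fully melting the ice requires m_ice L_f = 0.112·334000 = 37408 J.
Since 3220.2 < 37408 J, not all the ice melts; equilibrium is at 0 °C.
Mass melted = 3220.2/334000 ≈ 0.009641 kg.

m_melted ≈ 0.00964 kg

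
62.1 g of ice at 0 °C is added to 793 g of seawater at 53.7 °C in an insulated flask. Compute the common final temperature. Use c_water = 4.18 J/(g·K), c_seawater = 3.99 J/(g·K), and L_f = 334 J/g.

Setting the total heat transfer to zero:
fusion: m_ice L_f = 62.1·334 = 20741; warm the meltwater: 259.58 T; seawater cools: 793·3.99·(T − 53.7) = 3164.1(T − 53.7)
3423.6 T = 169911 − 20741 = 149169
T ≈ 43.57 °C. Since T > 0 °C, the all-ice-melts assumption holds.

T_f ≈ 43.6 °C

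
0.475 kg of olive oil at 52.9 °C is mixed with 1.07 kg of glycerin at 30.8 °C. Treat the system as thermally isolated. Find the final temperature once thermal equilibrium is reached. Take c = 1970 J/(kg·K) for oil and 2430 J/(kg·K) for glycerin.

T_f ≈ 36.6 °C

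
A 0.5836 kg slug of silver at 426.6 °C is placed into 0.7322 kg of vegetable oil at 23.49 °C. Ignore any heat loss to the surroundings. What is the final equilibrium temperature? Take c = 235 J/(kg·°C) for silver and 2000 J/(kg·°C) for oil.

Taking heat into each body as positive, Σ m c ΔT = 0:
0.5836·235·(T − 426.6) + 0.7322·2000·(T − 23.49) = 0
137.15(T − 426.6) + 1464.4(T − 23.49) = 0
(137.15 + 1464.4) T = 137.15·426.6 + 1464.4·23.49
T ≈ 58.01 °C

T_f ≈ 58.0 °C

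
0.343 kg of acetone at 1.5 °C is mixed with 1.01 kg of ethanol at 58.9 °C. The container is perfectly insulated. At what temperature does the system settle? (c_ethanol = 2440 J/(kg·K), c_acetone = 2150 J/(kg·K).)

T_f ≈ 45.7 °C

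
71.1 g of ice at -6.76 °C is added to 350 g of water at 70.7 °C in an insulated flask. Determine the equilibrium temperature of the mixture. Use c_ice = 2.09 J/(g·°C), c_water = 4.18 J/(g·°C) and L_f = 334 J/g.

T_f ≈ 44.7 °C

Heat gained plus heat lost sum to zero:
warm ice to 0 °C: 71.1×2.09×(0 − (-6.76)) = 1004.5; latent heat to melt: 71.1×334 = 23747; meltwater 0→T: 71.1×4.18×T = 297.2 T; water cools: 350×4.18×(T − 70.7) = 1463(T − 70.7)
1760.2 T = 103434 − 24752 = 78682
T ≈ 44.70 °C (positive, so assuming full melt was valid).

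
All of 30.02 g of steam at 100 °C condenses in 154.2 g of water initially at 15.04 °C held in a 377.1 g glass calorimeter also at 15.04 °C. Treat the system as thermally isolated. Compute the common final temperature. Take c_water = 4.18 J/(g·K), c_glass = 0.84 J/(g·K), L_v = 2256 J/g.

T_f ≈ 87.2 °C

Taking heat into each body as positive, Σ m c ΔT = 0:
latent heat released on condensation: 30.02×2256 = 67725
  condensate cools 100→T: 30.02×4.18×(T − 100) = 125.48(T − 100)
  original water: 644.56(T − 15.04)
  cup: 316.76(T − 15.04)
1086.8 T = 67725 + 12548 + 14458 = 94732
T ≈ 87.17 °C — below 100 °C, confirming all the steam condensed.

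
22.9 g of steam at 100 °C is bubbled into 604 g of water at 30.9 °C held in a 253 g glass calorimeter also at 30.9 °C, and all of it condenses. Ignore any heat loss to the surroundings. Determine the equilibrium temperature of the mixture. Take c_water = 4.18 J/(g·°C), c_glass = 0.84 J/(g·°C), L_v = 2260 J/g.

T_f ≈ 51.5 °C

Net heat exchanged in the isolated system is zero:
condense steam: −22.9·2260 = −51754; condensed water 100 °C→T: 95.72(T − 100); original water: 2524.7(T − 30.9); glass cup: 253·0.84·(T − 30.9) = 212.52(T − 30.9)
2833 T = 51754 + 9572.2 + 84581 = 145907
T ≈ 51.50 °C (< 100 °C, so full condensation is consistent).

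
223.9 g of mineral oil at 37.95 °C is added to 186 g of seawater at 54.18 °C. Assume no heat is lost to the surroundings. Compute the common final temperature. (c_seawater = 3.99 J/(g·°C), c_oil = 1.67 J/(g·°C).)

T_f ≈ 48.7 °C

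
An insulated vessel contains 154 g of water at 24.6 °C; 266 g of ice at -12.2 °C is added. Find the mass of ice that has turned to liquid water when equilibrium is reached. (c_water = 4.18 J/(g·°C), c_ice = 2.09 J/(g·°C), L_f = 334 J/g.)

Cooling the water to 0 °C releases 154×4.18×24.6 = 15836 J.
Of that, 266×2.09×12.2 = 6782.5 J goes to bring the ice to 0 °C, leaving 9053 J.
To melt every bit of ice: 266×334 = 88844 J.
Since 9053 < 88844 J, not all the ice melts; equilibrium is at 0 °C.
m_melted×334 = 9053  ⇒  m_melted ≈ 27.1 g.

m_melted ≈ 27.1 g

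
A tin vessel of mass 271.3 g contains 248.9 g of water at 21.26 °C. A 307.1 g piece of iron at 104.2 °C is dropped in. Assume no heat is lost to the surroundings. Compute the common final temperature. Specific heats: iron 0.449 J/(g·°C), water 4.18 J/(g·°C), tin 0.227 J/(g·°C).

With ΣQ=0 the equilibrium temperature is the m·c-weighted mean:
T_f = (137.89·104.2 + 1040.4·21.26 + 61.59·21.26) / (137.89 + 1040.4 + 61.59)
    = 37796 / 1239.9 ≈ 30.48 °C

T_f ≈ 30.5 °C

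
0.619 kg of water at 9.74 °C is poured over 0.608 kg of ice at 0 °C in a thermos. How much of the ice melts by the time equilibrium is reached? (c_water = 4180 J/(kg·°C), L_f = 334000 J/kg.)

m_melted ≈ 0.0755 kg

Cooling the water to 0 °C releases 0.619·4180·9.74 = 25201 J.
Fully melting the ice requires m_ice L_f = 0.608·334000 = 203072 J.
Since 25201 < 203072 J, not all the ice melts; equilibrium is at 0 °C.
m_melted·334000 = 25201  ⇒  m_melted ≈ 0.07545 kg.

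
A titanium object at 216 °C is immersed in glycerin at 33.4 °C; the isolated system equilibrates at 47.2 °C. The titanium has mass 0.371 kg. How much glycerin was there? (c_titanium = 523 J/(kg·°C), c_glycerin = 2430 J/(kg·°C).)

m ≈ 0.977 kg

Setting the total heat transfer to zero:
0.371·523·(47.2 − 216) + m·2430·(47.2 − 33.4) = 0
33534 m = 32753
m = 32753/33534 ≈ 0.9767 kg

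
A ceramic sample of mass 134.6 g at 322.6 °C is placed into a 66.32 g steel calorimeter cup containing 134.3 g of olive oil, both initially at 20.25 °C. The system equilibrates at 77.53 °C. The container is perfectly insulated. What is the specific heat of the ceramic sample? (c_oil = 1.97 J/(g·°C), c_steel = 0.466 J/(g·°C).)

Heat gained plus heat lost sum to zero:
134.6·c·(77.53 − 322.6) + 134.3·1.97·(77.53 − 20.25) + 66.32·0.466·(77.53 − 20.25) = 0
-32986 c = -16925
c = -16925/-32986 ≈ 0.5131 J/(g·°C)

c ≈ 0.513 J/(g·°C)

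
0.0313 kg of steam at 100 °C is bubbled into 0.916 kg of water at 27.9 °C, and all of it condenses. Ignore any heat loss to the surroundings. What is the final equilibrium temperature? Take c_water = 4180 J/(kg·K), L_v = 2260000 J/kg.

T_f ≈ 48.1 °C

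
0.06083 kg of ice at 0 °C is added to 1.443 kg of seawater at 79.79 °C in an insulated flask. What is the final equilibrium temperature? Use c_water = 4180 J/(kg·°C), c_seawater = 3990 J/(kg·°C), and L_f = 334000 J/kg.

T_f ≈ 73.0 °C

Let T be the final temperature. ΣQ_i = 0:
fusion: m_ice L_f = 0.06083·334000 = 20317; warm the meltwater: 254.27 T; seawater cools: 1.443·3990·(T − 79.79) = 5757.6(T − 79.79)
6011.8 T = 459397 − 20317 = 439079
T ≈ 73.04 °C. Since T > 0 °C, the all-ice-melts assumption holds.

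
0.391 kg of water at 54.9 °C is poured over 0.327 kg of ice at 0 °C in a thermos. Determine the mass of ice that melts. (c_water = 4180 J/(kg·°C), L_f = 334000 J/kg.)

m_melted ≈ 0.269 kg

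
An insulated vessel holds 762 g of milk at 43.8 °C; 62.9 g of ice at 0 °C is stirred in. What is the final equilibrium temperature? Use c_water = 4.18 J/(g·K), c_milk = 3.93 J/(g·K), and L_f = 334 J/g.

T_f ≈ 33.8 °C

Setting the total heat transfer to zero:
melt ice: 62.9×334 = 21009; warm the meltwater: 262.92 T; milk: 2994.7(T − 43.8)
3257.6 T = 131166 − 21009 = 110158
T ≈ 33.82 °C — above 0 °C, consistent with complete melting.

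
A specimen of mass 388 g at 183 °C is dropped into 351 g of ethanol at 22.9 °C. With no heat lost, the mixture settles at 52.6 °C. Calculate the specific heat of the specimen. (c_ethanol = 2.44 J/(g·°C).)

c ≈ 0.503 J/(g·°C)

Taking heat into each body as positive, Σ m c ΔT = 0:
388×c×(52.6 − 183) + 351×2.44×(52.6 − 22.9) = 0
-50595 c = -25436
c = -25436/-50595 ≈ 0.5027 J/(g·°C)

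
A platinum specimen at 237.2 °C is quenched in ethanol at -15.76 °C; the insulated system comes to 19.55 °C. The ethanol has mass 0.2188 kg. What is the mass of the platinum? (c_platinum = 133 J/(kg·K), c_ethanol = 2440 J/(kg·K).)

m ≈ 0.651 kg

|Q_platinum| = |Q_ethanol|:
m×133×(237.2 − 19.55) = 0.2188×2440×(19.55 − (-15.76))
28947 m = 18851  ⇒  m ≈ 0.6512 kg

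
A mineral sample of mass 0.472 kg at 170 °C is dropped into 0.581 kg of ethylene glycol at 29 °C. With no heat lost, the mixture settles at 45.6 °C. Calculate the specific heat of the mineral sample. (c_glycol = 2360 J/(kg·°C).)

m_s c (T_s − T_f) = m_glycol c_glycol (T_f − T_0):
0.472×c×(170 − 45.6) = 0.581×2360×(45.6 − 29)
58.72 c = 22761  ⇒  c ≈ 387.6 J/(kg·°C)

c ≈ 388 J/(kg·°C)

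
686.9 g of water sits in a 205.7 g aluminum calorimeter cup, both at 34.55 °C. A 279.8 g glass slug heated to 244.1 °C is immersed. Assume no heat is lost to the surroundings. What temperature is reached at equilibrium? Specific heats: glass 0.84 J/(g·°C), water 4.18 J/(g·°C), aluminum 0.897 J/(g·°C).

T_f ≈ 49.5 °C

Conservation of energy gives ΣQ = 0:
279.8×0.84×(T − 244.1) + 686.9×4.18×(T − 34.55) + 205.7×0.897×(T − 34.55) = 0
235.03(T − 244.1) + 2871.2(T − 34.55) + 184.51(T − 34.55) = 0
(235.03 + 2871.2 + 184.51) T = 235.03×244.1 + 2871.2×34.55 + 184.51×34.55
T = 162948 / 3290.8 = 49.5 °C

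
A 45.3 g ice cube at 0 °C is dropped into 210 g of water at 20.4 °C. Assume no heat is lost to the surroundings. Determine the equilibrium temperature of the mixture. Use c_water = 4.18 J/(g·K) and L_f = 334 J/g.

T_f ≈ 2.6 °C

Setting the total heat transfer to zero:
fusion: m_ice L_f = 45.3×334 = 15130; warm the meltwater: 189.35 T; water cools: 210×4.18×(T − 20.4) = 877.8(T − 20.4)
1067.2 T = 17907 − 15130 = 2776.9
T ≈ 2.60 °C (positive, so assuming full melt was valid).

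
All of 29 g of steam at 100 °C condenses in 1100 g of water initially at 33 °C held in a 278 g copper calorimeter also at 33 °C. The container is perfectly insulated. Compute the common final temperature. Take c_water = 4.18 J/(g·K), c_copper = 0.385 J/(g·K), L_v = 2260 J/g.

T_f ≈ 48.3 °C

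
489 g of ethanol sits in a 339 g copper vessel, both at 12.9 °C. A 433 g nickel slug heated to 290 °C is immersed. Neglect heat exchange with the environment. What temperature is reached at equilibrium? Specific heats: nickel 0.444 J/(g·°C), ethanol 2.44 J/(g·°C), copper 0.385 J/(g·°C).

T_f ≈ 48.0 °C

Let T be the final temperature. ΣQ_i = 0:
433×0.444×(T − 290) + 489×2.44×(T − 12.9) + 339×0.385×(T − 12.9) = 0
192.25(T − 290) + 1193.2(T − 12.9) + 130.52(T − 12.9) = 0
1515.9 T = 72828
T = 72828 / 1515.9 = 48 °C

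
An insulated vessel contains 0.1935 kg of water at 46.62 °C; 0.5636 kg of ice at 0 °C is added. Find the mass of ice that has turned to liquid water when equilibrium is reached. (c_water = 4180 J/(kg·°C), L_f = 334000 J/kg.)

Water can give up m c ΔT = 0.1935·4180·46.62 = 37708 J before reaching 0 °C.
Melting all 0.5636 kg of ice would need 0.5636·334000 = 188242 J.
Since 37708 < 188242 J, not all the ice melts; equilibrium is at 0 °C.
Mass melted = 37708/334000 ≈ 0.1129 kg.

m_melted ≈ 0.113 kg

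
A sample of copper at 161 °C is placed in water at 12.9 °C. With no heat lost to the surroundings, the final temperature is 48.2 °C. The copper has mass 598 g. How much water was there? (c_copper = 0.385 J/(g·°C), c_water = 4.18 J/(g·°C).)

Energy conservation, ΣQ = 0:
598×0.385×(48.2 − 161) + m×4.18×(48.2 − 12.9) = 0
147.55 m = 25970
m = 25970/147.55 ≈ 176 g

m ≈ 176 g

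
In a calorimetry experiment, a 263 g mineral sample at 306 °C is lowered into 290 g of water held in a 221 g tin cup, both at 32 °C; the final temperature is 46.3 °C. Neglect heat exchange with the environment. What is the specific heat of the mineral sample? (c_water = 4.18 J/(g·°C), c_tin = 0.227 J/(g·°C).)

c ≈ 0.264 J/(g·°C)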